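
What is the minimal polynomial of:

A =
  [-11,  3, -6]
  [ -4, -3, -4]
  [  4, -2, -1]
x^2 + 10*x + 25

The characteristic polynomial is χ_A(x) = (x + 5)^3, so the eigenvalues are known. The minimal polynomial is
  m_A(x) = Π_λ (x − λ)^{k_λ}
where k_λ is the size of the *largest* Jordan block for λ (equivalently, the smallest k with (A − λI)^k v = 0 for every generalised eigenvector v of λ).

  λ = -5: largest Jordan block has size 2, contributing (x + 5)^2

So m_A(x) = (x + 5)^2 = x^2 + 10*x + 25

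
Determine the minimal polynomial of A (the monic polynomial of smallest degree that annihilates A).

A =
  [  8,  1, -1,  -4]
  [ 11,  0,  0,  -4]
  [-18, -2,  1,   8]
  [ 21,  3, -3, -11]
x^4 + 2*x^3 - 2*x - 1

The characteristic polynomial is χ_A(x) = (x - 1)*(x + 1)^3, so the eigenvalues are known. The minimal polynomial is
  m_A(x) = Π_λ (x − λ)^{k_λ}
where k_λ is the size of the *largest* Jordan block for λ (equivalently, the smallest k with (A − λI)^k v = 0 for every generalised eigenvector v of λ).

  λ = -1: largest Jordan block has size 3, contributing (x + 1)^3
  λ = 1: largest Jordan block has size 1, contributing (x − 1)

So m_A(x) = (x - 1)*(x + 1)^3 = x^4 + 2*x^3 - 2*x - 1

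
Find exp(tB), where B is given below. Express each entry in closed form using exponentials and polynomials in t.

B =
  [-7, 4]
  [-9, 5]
e^{tB} =
  [-6*t*exp(-t) + exp(-t), 4*t*exp(-t)]
  [-9*t*exp(-t), 6*t*exp(-t) + exp(-t)]

Strategy: write B = P · J · P⁻¹ where J is a Jordan canonical form, so e^{tB} = P · e^{tJ} · P⁻¹, and e^{tJ} can be computed block-by-block.

B has Jordan form
J =
  [-1,  1]
  [ 0, -1]
(up to reordering of blocks).

Per-block formulas:
  For a 2×2 Jordan block J_2(-1): exp(t · J_2(-1)) = e^(-1t)·(I + t·N), where N is the 2×2 nilpotent shift.

After assembling e^{tJ} and conjugating by P, we get:

e^{tB} =
  [-6*t*exp(-t) + exp(-t), 4*t*exp(-t)]
  [-9*t*exp(-t), 6*t*exp(-t) + exp(-t)]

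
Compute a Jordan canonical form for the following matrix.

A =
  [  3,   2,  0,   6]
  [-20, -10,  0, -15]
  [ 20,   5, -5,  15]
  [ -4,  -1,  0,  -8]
J_2(-5) ⊕ J_1(-5) ⊕ J_1(-5)

The characteristic polynomial is
  det(x·I − A) = x^4 + 20*x^3 + 150*x^2 + 500*x + 625 = (x + 5)^4

Eigenvalues and multiplicities (the geometric multiplicity of λ is n − rank(A − λI), which equals the number of Jordan blocks for λ):
  λ = -5: algebraic multiplicity = 4, geometric multiplicity = 3

Determining the block sizes for each eigenvalue:
  λ = -5: 3 blocks summing to 4 forces exactly one block of size 2 and the rest size 1 → block sizes [2, 1, 1]

Assembling the blocks gives a Jordan form
J =
  [-5,  1,  0,  0]
  [ 0, -5,  0,  0]
  [ 0,  0, -5,  0]
  [ 0,  0,  0, -5]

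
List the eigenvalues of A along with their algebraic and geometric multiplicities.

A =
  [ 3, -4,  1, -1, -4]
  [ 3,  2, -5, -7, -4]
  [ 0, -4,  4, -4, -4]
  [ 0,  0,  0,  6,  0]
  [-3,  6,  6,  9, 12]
λ = 3: alg = 1, geom = 1; λ = 6: alg = 4, geom = 3

Step 1 — factor the characteristic polynomial to read off the algebraic multiplicities:
  χ_A(x) = (x - 6)^4*(x - 3)

Step 2 — compute geometric multiplicities via the rank-nullity identity g(λ) = n − rank(A − λI):
  rank(A − (3)·I) = 4, so dim ker(A − (3)·I) = n − 4 = 1
  rank(A − (6)·I) = 2, so dim ker(A − (6)·I) = n − 2 = 3

Summary:
  λ = 3: algebraic multiplicity = 1, geometric multiplicity = 1
  λ = 6: algebraic multiplicity = 4, geometric multiplicity = 3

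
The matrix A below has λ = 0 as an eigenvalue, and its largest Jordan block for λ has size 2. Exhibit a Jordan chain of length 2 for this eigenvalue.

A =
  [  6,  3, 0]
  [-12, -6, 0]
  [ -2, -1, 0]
A Jordan chain for λ = 0 of length 2:
v_1 = (6, -12, -2)ᵀ
v_2 = (1, 0, 0)ᵀ

Let N = A − (0)·I. We want v_2 with N^2 v_2 = 0 but N^1 v_2 ≠ 0; then v_{j-1} := N · v_j for j = 2, …, 2.

Pick v_2 = (1, 0, 0)ᵀ.
Then v_1 = N · v_2 = (6, -12, -2)ᵀ.

Sanity check: (A − (0)·I) v_1 = (0, 0, 0)ᵀ = 0. ✓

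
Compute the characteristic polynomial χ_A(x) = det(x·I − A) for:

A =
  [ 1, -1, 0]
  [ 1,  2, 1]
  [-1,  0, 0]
x^3 - 3*x^2 + 3*x - 1

Expanding det(x·I − A) (e.g. by cofactor expansion or by noting that A is similar to its Jordan form J, which has the same characteristic polynomial as A) gives
  χ_A(x) = x^3 - 3*x^2 + 3*x - 1
which factors as (x - 1)^3. The eigenvalues (with algebraic multiplicities) are λ = 1 with multiplicity 3.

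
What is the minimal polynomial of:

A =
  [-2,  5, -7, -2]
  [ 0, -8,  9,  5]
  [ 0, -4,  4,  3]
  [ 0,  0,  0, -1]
x^4 + 7*x^3 + 18*x^2 + 20*x + 8

The characteristic polynomial is χ_A(x) = (x + 1)*(x + 2)^3, so the eigenvalues are known. The minimal polynomial is
  m_A(x) = Π_λ (x − λ)^{k_λ}
where k_λ is the size of the *largest* Jordan block for λ (equivalently, the smallest k with (A − λI)^k v = 0 for every generalised eigenvector v of λ).

  λ = -2: largest Jordan block has size 3, contributing (x + 2)^3
  λ = -1: largest Jordan block has size 1, contributing (x + 1)

So m_A(x) = (x + 1)*(x + 2)^3 = x^4 + 7*x^3 + 18*x^2 + 20*x + 8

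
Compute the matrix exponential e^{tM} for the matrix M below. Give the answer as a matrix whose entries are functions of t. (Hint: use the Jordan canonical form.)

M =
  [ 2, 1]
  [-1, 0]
e^{tM} =
  [t*exp(t) + exp(t), t*exp(t)]
  [-t*exp(t), -t*exp(t) + exp(t)]

Strategy: write M = P · J · P⁻¹ where J is a Jordan canonical form, so e^{tM} = P · e^{tJ} · P⁻¹, and e^{tJ} can be computed block-by-block.

M has Jordan form
J =
  [1, 1]
  [0, 1]
(up to reordering of blocks).

Per-block formulas:
  For a 2×2 Jordan block J_2(1): exp(t · J_2(1)) = e^(1t)·(I + t·N), where N is the 2×2 nilpotent shift.

After assembling e^{tJ} and conjugating by P, we get:

e^{tM} =
  [t*exp(t) + exp(t), t*exp(t)]
  [-t*exp(t), -t*exp(t) + exp(t)]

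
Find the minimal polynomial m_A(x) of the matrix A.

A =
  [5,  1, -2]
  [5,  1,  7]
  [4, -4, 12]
x^3 - 18*x^2 + 108*x - 216

The characteristic polynomial is χ_A(x) = (x - 6)^3, so the eigenvalues are known. The minimal polynomial is
  m_A(x) = Π_λ (x − λ)^{k_λ}
where k_λ is the size of the *largest* Jordan block for λ (equivalently, the smallest k with (A − λI)^k v = 0 for every generalised eigenvector v of λ).

  λ = 6: largest Jordan block has size 3, contributing (x − 6)^3

So m_A(x) = (x - 6)^3 = x^3 - 18*x^2 + 108*x - 216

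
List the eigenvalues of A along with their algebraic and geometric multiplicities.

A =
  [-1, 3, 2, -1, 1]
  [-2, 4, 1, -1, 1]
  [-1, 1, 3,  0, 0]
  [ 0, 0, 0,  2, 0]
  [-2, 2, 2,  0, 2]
λ = 2: alg = 5, geom = 3

Step 1 — factor the characteristic polynomial to read off the algebraic multiplicities:
  χ_A(x) = (x - 2)^5

Step 2 — compute geometric multiplicities via the rank-nullity identity g(λ) = n − rank(A − λI):
  rank(A − (2)·I) = 2, so dim ker(A − (2)·I) = n − 2 = 3

Summary:
  λ = 2: algebraic multiplicity = 5, geometric multiplicity = 3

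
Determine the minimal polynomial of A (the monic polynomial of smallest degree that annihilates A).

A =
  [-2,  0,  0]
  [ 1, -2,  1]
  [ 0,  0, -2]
x^2 + 4*x + 4

The characteristic polynomial is χ_A(x) = (x + 2)^3, so the eigenvalues are known. The minimal polynomial is
  m_A(x) = Π_λ (x − λ)^{k_λ}
where k_λ is the size of the *largest* Jordan block for λ (equivalently, the smallest k with (A − λI)^k v = 0 for every generalised eigenvector v of λ).

  λ = -2: largest Jordan block has size 2, contributing (x + 2)^2

So m_A(x) = (x + 2)^2 = x^2 + 4*x + 4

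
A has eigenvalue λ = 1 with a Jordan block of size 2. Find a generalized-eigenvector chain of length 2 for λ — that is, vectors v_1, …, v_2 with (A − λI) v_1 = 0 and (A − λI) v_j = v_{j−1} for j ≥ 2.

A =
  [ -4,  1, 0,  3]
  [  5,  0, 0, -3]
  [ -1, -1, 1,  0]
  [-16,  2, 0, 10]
A Jordan chain for λ = 1 of length 2:
v_1 = (1, -1, -1, 2)ᵀ
v_2 = (0, 1, 0, 0)ᵀ

Let N = A − (1)·I. We want v_2 with N^2 v_2 = 0 but N^1 v_2 ≠ 0; then v_{j-1} := N · v_j for j = 2, …, 2.

Pick v_2 = (0, 1, 0, 0)ᵀ.
Then v_1 = N · v_2 = (1, -1, -1, 2)ᵀ.

Sanity check: (A − (1)·I) v_1 = (0, 0, 0, 0)ᵀ = 0. ✓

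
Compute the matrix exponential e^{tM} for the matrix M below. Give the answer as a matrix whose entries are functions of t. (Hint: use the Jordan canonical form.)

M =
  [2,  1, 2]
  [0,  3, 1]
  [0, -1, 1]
e^{tM} =
  [exp(2*t), -t^2*exp(2*t)/2 + t*exp(2*t), -t^2*exp(2*t)/2 + 2*t*exp(2*t)]
  [0, t*exp(2*t) + exp(2*t), t*exp(2*t)]
  [0, -t*exp(2*t), -t*exp(2*t) + exp(2*t)]

Strategy: write M = P · J · P⁻¹ where J is a Jordan canonical form, so e^{tM} = P · e^{tJ} · P⁻¹, and e^{tJ} can be computed block-by-block.

M has Jordan form
J =
  [2, 1, 0]
  [0, 2, 1]
  [0, 0, 2]
(up to reordering of blocks).

Per-block formulas:
  For a 3×3 Jordan block J_3(2): exp(t · J_3(2)) = e^(2t)·(I + t·N + (t^2/2)·N^2), where N is the 3×3 nilpotent shift.

After assembling e^{tJ} and conjugating by P, we get:

e^{tM} =
  [exp(2*t), -t^2*exp(2*t)/2 + t*exp(2*t), -t^2*exp(2*t)/2 + 2*t*exp(2*t)]
  [0, t*exp(2*t) + exp(2*t), t*exp(2*t)]
  [0, -t*exp(2*t), -t*exp(2*t) + exp(2*t)]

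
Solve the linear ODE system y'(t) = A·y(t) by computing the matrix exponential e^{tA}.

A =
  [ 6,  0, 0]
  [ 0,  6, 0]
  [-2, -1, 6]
e^{tA} =
  [exp(6*t), 0, 0]
  [0, exp(6*t), 0]
  [-2*t*exp(6*t), -t*exp(6*t), exp(6*t)]

Strategy: write A = P · J · P⁻¹ where J is a Jordan canonical form, so e^{tA} = P · e^{tJ} · P⁻¹, and e^{tJ} can be computed block-by-block.

A has Jordan form
J =
  [6, 1, 0]
  [0, 6, 0]
  [0, 0, 6]
(up to reordering of blocks).

Per-block formulas:
  For a 1×1 block at λ = 6: exp(t · [6]) = [e^(6t)].
  For a 2×2 Jordan block J_2(6): exp(t · J_2(6)) = e^(6t)·(I + t·N), where N is the 2×2 nilpotent shift.

After assembling e^{tJ} and conjugating by P, we get:

e^{tA} =
  [exp(6*t), 0, 0]
  [0, exp(6*t), 0]
  [-2*t*exp(6*t), -t*exp(6*t), exp(6*t)]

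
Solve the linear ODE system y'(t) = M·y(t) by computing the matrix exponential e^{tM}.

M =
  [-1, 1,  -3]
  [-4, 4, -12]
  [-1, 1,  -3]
e^{tM} =
  [1 - t, t, -3*t]
  [-4*t, 4*t + 1, -12*t]
  [-t, t, 1 - 3*t]

Strategy: write M = P · J · P⁻¹ where J is a Jordan canonical form, so e^{tM} = P · e^{tJ} · P⁻¹, and e^{tJ} can be computed block-by-block.

M has Jordan form
J =
  [0, 1, 0]
  [0, 0, 0]
  [0, 0, 0]
(up to reordering of blocks).

Per-block formulas:
  For a 1×1 block at λ = 0: exp(t · [0]) = [e^(0t)].
  For a 2×2 Jordan block J_2(0): exp(t · J_2(0)) = e^(0t)·(I + t·N), where N is the 2×2 nilpotent shift.

After assembling e^{tJ} and conjugating by P, we get:

e^{tM} =
  [1 - t, t, -3*t]
  [-4*t, 4*t + 1, -12*t]
  [-t, t, 1 - 3*t]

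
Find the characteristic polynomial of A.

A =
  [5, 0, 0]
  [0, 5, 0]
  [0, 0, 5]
x^3 - 15*x^2 + 75*x - 125

Expanding det(x·I − A) (e.g. by cofactor expansion or by noting that A is similar to its Jordan form J, which has the same characteristic polynomial as A) gives
  χ_A(x) = x^3 - 15*x^2 + 75*x - 125
which factors as (x - 5)^3. The eigenvalues (with algebraic multiplicities) are λ = 5 with multiplicity 3.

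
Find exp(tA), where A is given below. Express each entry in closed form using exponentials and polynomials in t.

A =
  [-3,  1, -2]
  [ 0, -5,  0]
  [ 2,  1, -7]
e^{tA} =
  [2*t*exp(-5*t) + exp(-5*t), t*exp(-5*t), -2*t*exp(-5*t)]
  [0, exp(-5*t), 0]
  [2*t*exp(-5*t), t*exp(-5*t), -2*t*exp(-5*t) + exp(-5*t)]

Strategy: write A = P · J · P⁻¹ where J is a Jordan canonical form, so e^{tA} = P · e^{tJ} · P⁻¹, and e^{tJ} can be computed block-by-block.

A has Jordan form
J =
  [-5,  1,  0]
  [ 0, -5,  0]
  [ 0,  0, -5]
(up to reordering of blocks).

Per-block formulas:
  For a 2×2 Jordan block J_2(-5): exp(t · J_2(-5)) = e^(-5t)·(I + t·N), where N is the 2×2 nilpotent shift.
  For a 1×1 block at λ = -5: exp(t · [-5]) = [e^(-5t)].

After assembling e^{tJ} and conjugating by P, we get:

e^{tA} =
  [2*t*exp(-5*t) + exp(-5*t), t*exp(-5*t), -2*t*exp(-5*t)]
  [0, exp(-5*t), 0]
  [2*t*exp(-5*t), t*exp(-5*t), -2*t*exp(-5*t) + exp(-5*t)]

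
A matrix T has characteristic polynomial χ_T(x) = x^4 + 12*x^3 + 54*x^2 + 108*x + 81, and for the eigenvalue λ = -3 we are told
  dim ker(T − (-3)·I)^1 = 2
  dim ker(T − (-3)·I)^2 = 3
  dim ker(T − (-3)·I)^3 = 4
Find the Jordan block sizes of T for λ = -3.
Block sizes for λ = -3: [3, 1]

From the dimensions of kernels of powers, the number of Jordan blocks of size at least j is d_j − d_{j−1} where d_j = dim ker(N^j) (with d_0 = 0). Computing the differences gives [2, 1, 1].
The number of blocks of size exactly k is (#blocks of size ≥ k) − (#blocks of size ≥ k + 1), so the partition is: 1 block(s) of size 1, 1 block(s) of size 3.
In nonincreasing order the block sizes are [3, 1].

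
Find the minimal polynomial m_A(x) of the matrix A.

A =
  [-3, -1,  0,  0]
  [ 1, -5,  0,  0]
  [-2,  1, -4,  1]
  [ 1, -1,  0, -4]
x^2 + 8*x + 16

The characteristic polynomial is χ_A(x) = (x + 4)^4, so the eigenvalues are known. The minimal polynomial is
  m_A(x) = Π_λ (x − λ)^{k_λ}
where k_λ is the size of the *largest* Jordan block for λ (equivalently, the smallest k with (A − λI)^k v = 0 for every generalised eigenvector v of λ).

  λ = -4: largest Jordan block has size 2, contributing (x + 4)^2

So m_A(x) = (x + 4)^2 = x^2 + 8*x + 16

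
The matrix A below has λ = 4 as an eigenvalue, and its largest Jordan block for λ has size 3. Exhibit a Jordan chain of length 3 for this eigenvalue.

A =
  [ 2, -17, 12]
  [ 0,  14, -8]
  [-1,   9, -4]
A Jordan chain for λ = 4 of length 3:
v_1 = (-8, 8, 10)ᵀ
v_2 = (-2, 0, -1)ᵀ
v_3 = (1, 0, 0)ᵀ

Let N = A − (4)·I. We want v_3 with N^3 v_3 = 0 but N^2 v_3 ≠ 0; then v_{j-1} := N · v_j for j = 3, …, 2.

Pick v_3 = (1, 0, 0)ᵀ.
Then v_2 = N · v_3 = (-2, 0, -1)ᵀ.
Then v_1 = N · v_2 = (-8, 8, 10)ᵀ.

Sanity check: (A − (4)·I) v_1 = (0, 0, 0)ᵀ = 0. ✓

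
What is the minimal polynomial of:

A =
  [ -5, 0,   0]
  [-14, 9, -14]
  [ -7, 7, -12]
x^2 + 3*x - 10

The characteristic polynomial is χ_A(x) = (x - 2)*(x + 5)^2, so the eigenvalues are known. The minimal polynomial is
  m_A(x) = Π_λ (x − λ)^{k_λ}
where k_λ is the size of the *largest* Jordan block for λ (equivalently, the smallest k with (A − λI)^k v = 0 for every generalised eigenvector v of λ).

  λ = -5: largest Jordan block has size 1, contributing (x + 5)
  λ = 2: largest Jordan block has size 1, contributing (x − 2)

So m_A(x) = (x - 2)*(x + 5) = x^2 + 3*x - 10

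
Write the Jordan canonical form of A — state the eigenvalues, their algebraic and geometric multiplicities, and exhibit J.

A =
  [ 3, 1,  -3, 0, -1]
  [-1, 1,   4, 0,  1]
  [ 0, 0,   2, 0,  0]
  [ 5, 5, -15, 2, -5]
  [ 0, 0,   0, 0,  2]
J_3(2) ⊕ J_1(2) ⊕ J_1(2)

The characteristic polynomial is
  det(x·I − A) = x^5 - 10*x^4 + 40*x^3 - 80*x^2 + 80*x - 32 = (x - 2)^5

Eigenvalues and multiplicities (the geometric multiplicity of λ is n − rank(A − λI), which equals the number of Jordan blocks for λ):
  λ = 2: algebraic multiplicity = 5, geometric multiplicity = 3

Determining the block sizes for each eigenvalue:
  λ = 2: with am = 5 and gm = 3, the partition is not yet determined (e.g. several partitions of 5 into 3 parts exist). Let N = A − (2)·I. Computing rank(N^1) = 2, rank(N^2) = 1, rank(N^3) = 0; the number of blocks of size ≥ j is rank(N^{j−1}) − rank(N^j), giving [3, 1, 1]. So we have 1 block(s) of size 3, 2 block(s) of size 1 → block sizes [3, 1, 1]

Assembling the blocks gives a Jordan form
J =
  [2, 1, 0, 0, 0]
  [0, 2, 1, 0, 0]
  [0, 0, 2, 0, 0]
  [0, 0, 0, 2, 0]
  [0, 0, 0, 0, 2]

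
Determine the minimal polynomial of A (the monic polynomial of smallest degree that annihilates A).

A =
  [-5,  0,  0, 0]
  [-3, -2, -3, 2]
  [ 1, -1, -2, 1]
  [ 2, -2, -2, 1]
x^4 + 8*x^3 + 18*x^2 + 16*x + 5

The characteristic polynomial is χ_A(x) = (x + 1)^3*(x + 5), so the eigenvalues are known. The minimal polynomial is
  m_A(x) = Π_λ (x − λ)^{k_λ}
where k_λ is the size of the *largest* Jordan block for λ (equivalently, the smallest k with (A − λI)^k v = 0 for every generalised eigenvector v of λ).

  λ = -5: largest Jordan block has size 1, contributing (x + 5)
  λ = -1: largest Jordan block has size 3, contributing (x + 1)^3

So m_A(x) = (x + 1)^3*(x + 5) = x^4 + 8*x^3 + 18*x^2 + 16*x + 5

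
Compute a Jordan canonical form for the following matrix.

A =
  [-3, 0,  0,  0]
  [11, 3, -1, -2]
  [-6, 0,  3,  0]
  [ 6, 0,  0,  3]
J_1(-3) ⊕ J_2(3) ⊕ J_1(3)

The characteristic polynomial is
  det(x·I − A) = x^4 - 6*x^3 + 54*x - 81 = (x - 3)^3*(x + 3)

Eigenvalues and multiplicities (the geometric multiplicity of λ is n − rank(A − λI), which equals the number of Jordan blocks for λ):
  λ = -3: algebraic multiplicity = 1, geometric multiplicity = 1
  λ = 3: algebraic multiplicity = 3, geometric multiplicity = 2

Determining the block sizes for each eigenvalue:
  λ = -3: one block (gm = 1), so the single block has size am = 1 → block sizes [1]
  λ = 3: 2 blocks summing to 3 forces exactly one block of size 2 and the rest size 1 → block sizes [2, 1]

Assembling the blocks gives a Jordan form
J =
  [-3, 0, 0, 0]
  [ 0, 3, 1, 0]
  [ 0, 0, 3, 0]
  [ 0, 0, 0, 3]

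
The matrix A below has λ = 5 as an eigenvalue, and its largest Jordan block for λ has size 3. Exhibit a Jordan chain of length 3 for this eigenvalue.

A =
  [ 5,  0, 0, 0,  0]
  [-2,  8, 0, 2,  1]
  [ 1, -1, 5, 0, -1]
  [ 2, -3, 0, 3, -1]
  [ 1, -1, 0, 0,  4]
A Jordan chain for λ = 5 of length 3:
v_1 = (0, -1, 1, 1, 1)ᵀ
v_2 = (0, -2, 1, 2, 1)ᵀ
v_3 = (1, 0, 0, 0, 0)ᵀ

Let N = A − (5)·I. We want v_3 with N^3 v_3 = 0 but N^2 v_3 ≠ 0; then v_{j-1} := N · v_j for j = 3, …, 2.

Pick v_3 = (1, 0, 0, 0, 0)ᵀ.
Then v_2 = N · v_3 = (0, -2, 1, 2, 1)ᵀ.
Then v_1 = N · v_2 = (0, -1, 1, 1, 1)ᵀ.

Sanity check: (A − (5)·I) v_1 = (0, 0, 0, 0, 0)ᵀ = 0. ✓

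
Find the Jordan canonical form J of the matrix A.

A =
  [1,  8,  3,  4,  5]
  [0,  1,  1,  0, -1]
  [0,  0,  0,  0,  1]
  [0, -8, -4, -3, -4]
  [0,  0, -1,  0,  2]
J_1(-3) ⊕ J_2(1) ⊕ J_1(1) ⊕ J_1(1)

The characteristic polynomial is
  det(x·I − A) = x^5 - x^4 - 6*x^3 + 14*x^2 - 11*x + 3 = (x - 1)^4*(x + 3)

Eigenvalues and multiplicities (the geometric multiplicity of λ is n − rank(A − λI), which equals the number of Jordan blocks for λ):
  λ = -3: algebraic multiplicity = 1, geometric multiplicity = 1
  λ = 1: algebraic multiplicity = 4, geometric multiplicity = 3

Determining the block sizes for each eigenvalue:
  λ = -3: one block (gm = 1), so the single block has size am = 1 → block sizes [1]
  λ = 1: 3 blocks summing to 4 forces exactly one block of size 2 and the rest size 1 → block sizes [2, 1, 1]

Assembling the blocks gives a Jordan form
J =
  [-3, 0, 0, 0, 0]
  [ 0, 1, 1, 0, 0]
  [ 0, 0, 1, 0, 0]
  [ 0, 0, 0, 1, 0]
  [ 0, 0, 0, 0, 1]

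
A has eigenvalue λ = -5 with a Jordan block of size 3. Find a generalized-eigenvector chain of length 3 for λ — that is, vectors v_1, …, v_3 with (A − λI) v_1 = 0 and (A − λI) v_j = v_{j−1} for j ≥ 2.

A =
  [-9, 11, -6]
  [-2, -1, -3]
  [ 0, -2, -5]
A Jordan chain for λ = -5 of length 3:
v_1 = (-6, 0, 4)ᵀ
v_2 = (-4, -2, 0)ᵀ
v_3 = (1, 0, 0)ᵀ

Let N = A − (-5)·I. We want v_3 with N^3 v_3 = 0 but N^2 v_3 ≠ 0; then v_{j-1} := N · v_j for j = 3, …, 2.

Pick v_3 = (1, 0, 0)ᵀ.
Then v_2 = N · v_3 = (-4, -2, 0)ᵀ.
Then v_1 = N · v_2 = (-6, 0, 4)ᵀ.

Sanity check: (A − (-5)·I) v_1 = (0, 0, 0)ᵀ = 0. ✓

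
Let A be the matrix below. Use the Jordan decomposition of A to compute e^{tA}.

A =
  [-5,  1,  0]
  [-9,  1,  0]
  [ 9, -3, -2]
e^{tA} =
  [-3*t*exp(-2*t) + exp(-2*t), t*exp(-2*t), 0]
  [-9*t*exp(-2*t), 3*t*exp(-2*t) + exp(-2*t), 0]
  [9*t*exp(-2*t), -3*t*exp(-2*t), exp(-2*t)]

Strategy: write A = P · J · P⁻¹ where J is a Jordan canonical form, so e^{tA} = P · e^{tJ} · P⁻¹, and e^{tJ} can be computed block-by-block.

A has Jordan form
J =
  [-2,  1,  0]
  [ 0, -2,  0]
  [ 0,  0, -2]
(up to reordering of blocks).

Per-block formulas:
  For a 1×1 block at λ = -2: exp(t · [-2]) = [e^(-2t)].
  For a 2×2 Jordan block J_2(-2): exp(t · J_2(-2)) = e^(-2t)·(I + t·N), where N is the 2×2 nilpotent shift.

After assembling e^{tJ} and conjugating by P, we get:

e^{tA} =
  [-3*t*exp(-2*t) + exp(-2*t), t*exp(-2*t), 0]
  [-9*t*exp(-2*t), 3*t*exp(-2*t) + exp(-2*t), 0]
  [9*t*exp(-2*t), -3*t*exp(-2*t), exp(-2*t)]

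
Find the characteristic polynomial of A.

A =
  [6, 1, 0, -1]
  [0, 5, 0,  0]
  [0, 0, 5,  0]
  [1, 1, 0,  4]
x^4 - 20*x^3 + 150*x^2 - 500*x + 625

Expanding det(x·I − A) (e.g. by cofactor expansion or by noting that A is similar to its Jordan form J, which has the same characteristic polynomial as A) gives
  χ_A(x) = x^4 - 20*x^3 + 150*x^2 - 500*x + 625
which factors as (x - 5)^4. The eigenvalues (with algebraic multiplicities) are λ = 5 with multiplicity 4.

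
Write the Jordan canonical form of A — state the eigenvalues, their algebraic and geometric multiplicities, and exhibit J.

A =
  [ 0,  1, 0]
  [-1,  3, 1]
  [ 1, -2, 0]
J_3(1)

The characteristic polynomial is
  det(x·I − A) = x^3 - 3*x^2 + 3*x - 1 = (x - 1)^3

Eigenvalues and multiplicities (the geometric multiplicity of λ is n − rank(A − λI), which equals the number of Jordan blocks for λ):
  λ = 1: algebraic multiplicity = 3, geometric multiplicity = 1

Determining the block sizes for each eigenvalue:
  λ = 1: one block (gm = 1), so the single block has size am = 3 → block sizes [3]

Assembling the blocks gives a Jordan form
J =
  [1, 1, 0]
  [0, 1, 1]
  [0, 0, 1]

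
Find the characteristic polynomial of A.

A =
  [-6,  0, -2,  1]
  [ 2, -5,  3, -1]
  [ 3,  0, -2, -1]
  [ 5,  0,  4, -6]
x^4 + 19*x^3 + 135*x^2 + 425*x + 500

Expanding det(x·I − A) (e.g. by cofactor expansion or by noting that A is similar to its Jordan form J, which has the same characteristic polynomial as A) gives
  χ_A(x) = x^4 + 19*x^3 + 135*x^2 + 425*x + 500
which factors as (x + 4)*(x + 5)^3. The eigenvalues (with algebraic multiplicities) are λ = -5 with multiplicity 3, λ = -4 with multiplicity 1.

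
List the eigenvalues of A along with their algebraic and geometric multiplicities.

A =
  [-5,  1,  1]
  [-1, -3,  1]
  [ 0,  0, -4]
λ = -4: alg = 3, geom = 2

Step 1 — factor the characteristic polynomial to read off the algebraic multiplicities:
  χ_A(x) = (x + 4)^3

Step 2 — compute geometric multiplicities via the rank-nullity identity g(λ) = n − rank(A − λI):
  rank(A − (-4)·I) = 1, so dim ker(A − (-4)·I) = n − 1 = 2

Summary:
  λ = -4: algebraic multiplicity = 3, geometric multiplicity = 2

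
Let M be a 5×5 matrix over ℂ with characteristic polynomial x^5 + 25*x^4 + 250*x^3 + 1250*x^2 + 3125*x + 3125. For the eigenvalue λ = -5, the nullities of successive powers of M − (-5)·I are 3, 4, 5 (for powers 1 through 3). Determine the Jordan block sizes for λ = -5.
Block sizes for λ = -5: [3, 1, 1]

From the dimensions of kernels of powers, the number of Jordan blocks of size at least j is d_j − d_{j−1} where d_j = dim ker(N^j) (with d_0 = 0). Computing the differences gives [3, 1, 1].
The number of blocks of size exactly k is (#blocks of size ≥ k) − (#blocks of size ≥ k + 1), so the partition is: 2 block(s) of size 1, 1 block(s) of size 3.
In nonincreasing order the block sizes are [3, 1, 1].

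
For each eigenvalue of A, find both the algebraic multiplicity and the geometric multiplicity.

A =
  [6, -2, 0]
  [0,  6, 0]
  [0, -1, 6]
λ = 6: alg = 3, geom = 2

Step 1 — factor the characteristic polynomial to read off the algebraic multiplicities:
  χ_A(x) = (x - 6)^3

Step 2 — compute geometric multiplicities via the rank-nullity identity g(λ) = n − rank(A − λI):
  rank(A − (6)·I) = 1, so dim ker(A − (6)·I) = n − 1 = 2

Summary:
  λ = 6: algebraic multiplicity = 3, geometric multiplicity = 2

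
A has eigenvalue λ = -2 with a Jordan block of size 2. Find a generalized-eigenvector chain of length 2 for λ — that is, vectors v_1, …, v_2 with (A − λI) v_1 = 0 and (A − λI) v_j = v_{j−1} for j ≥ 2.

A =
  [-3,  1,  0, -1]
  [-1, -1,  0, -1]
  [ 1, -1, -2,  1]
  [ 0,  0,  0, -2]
A Jordan chain for λ = -2 of length 2:
v_1 = (-1, -1, 1, 0)ᵀ
v_2 = (1, 0, 0, 0)ᵀ

Let N = A − (-2)·I. We want v_2 with N^2 v_2 = 0 but N^1 v_2 ≠ 0; then v_{j-1} := N · v_j for j = 2, …, 2.

Pick v_2 = (1, 0, 0, 0)ᵀ.
Then v_1 = N · v_2 = (-1, -1, 1, 0)ᵀ.

Sanity check: (A − (-2)·I) v_1 = (0, 0, 0, 0)ᵀ = 0. ✓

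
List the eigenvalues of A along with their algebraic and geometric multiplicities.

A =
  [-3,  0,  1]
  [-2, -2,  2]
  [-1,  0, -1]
λ = -2: alg = 3, geom = 2

Step 1 — factor the characteristic polynomial to read off the algebraic multiplicities:
  χ_A(x) = (x + 2)^3

Step 2 — compute geometric multiplicities via the rank-nullity identity g(λ) = n − rank(A − λI):
  rank(A − (-2)·I) = 1, so dim ker(A − (-2)·I) = n − 1 = 2

Summary:
  λ = -2: algebraic multiplicity = 3, geometric multiplicity = 2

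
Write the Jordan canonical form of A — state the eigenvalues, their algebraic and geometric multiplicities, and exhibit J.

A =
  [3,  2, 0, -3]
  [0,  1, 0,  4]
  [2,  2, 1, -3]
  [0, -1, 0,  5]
J_1(1) ⊕ J_3(3)

The characteristic polynomial is
  det(x·I − A) = x^4 - 10*x^3 + 36*x^2 - 54*x + 27 = (x - 3)^3*(x - 1)

Eigenvalues and multiplicities (the geometric multiplicity of λ is n − rank(A − λI), which equals the number of Jordan blocks for λ):
  λ = 1: algebraic multiplicity = 1, geometric multiplicity = 1
  λ = 3: algebraic multiplicity = 3, geometric multiplicity = 1

Determining the block sizes for each eigenvalue:
  λ = 1: one block (gm = 1), so the single block has size am = 1 → block sizes [1]
  λ = 3: one block (gm = 1), so the single block has size am = 3 → block sizes [3]

Assembling the blocks gives a Jordan form
J =
  [1, 0, 0, 0]
  [0, 3, 1, 0]
  [0, 0, 3, 1]
  [0, 0, 0, 3]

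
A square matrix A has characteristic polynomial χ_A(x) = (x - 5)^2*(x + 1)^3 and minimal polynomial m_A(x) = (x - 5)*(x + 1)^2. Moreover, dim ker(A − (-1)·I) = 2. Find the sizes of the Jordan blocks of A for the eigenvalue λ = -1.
Block sizes for λ = -1: [2, 1]

Step 1 — from the characteristic polynomial, algebraic multiplicity of λ = -1 is 3. From dim ker(A − (-1)·I) = 2, there are exactly 2 Jordan blocks for λ = -1.
Step 2 — from the minimal polynomial, the factor (x + 1)^2 tells us the largest block for λ = -1 has size 2.
Step 3 — with total size 3, 2 blocks, and largest block 2, the block sizes (in nonincreasing order) are [2, 1].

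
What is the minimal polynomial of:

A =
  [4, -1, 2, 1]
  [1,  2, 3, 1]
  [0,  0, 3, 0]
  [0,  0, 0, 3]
x^3 - 9*x^2 + 27*x - 27

The characteristic polynomial is χ_A(x) = (x - 3)^4, so the eigenvalues are known. The minimal polynomial is
  m_A(x) = Π_λ (x − λ)^{k_λ}
where k_λ is the size of the *largest* Jordan block for λ (equivalently, the smallest k with (A − λI)^k v = 0 for every generalised eigenvector v of λ).

  λ = 3: largest Jordan block has size 3, contributing (x − 3)^3

So m_A(x) = (x - 3)^3 = x^3 - 9*x^2 + 27*x - 27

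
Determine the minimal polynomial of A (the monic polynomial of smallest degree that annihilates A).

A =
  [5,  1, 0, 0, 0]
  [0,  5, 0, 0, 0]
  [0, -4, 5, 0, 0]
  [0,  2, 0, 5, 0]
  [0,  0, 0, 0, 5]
x^2 - 10*x + 25

The characteristic polynomial is χ_A(x) = (x - 5)^5, so the eigenvalues are known. The minimal polynomial is
  m_A(x) = Π_λ (x − λ)^{k_λ}
where k_λ is the size of the *largest* Jordan block for λ (equivalently, the smallest k with (A − λI)^k v = 0 for every generalised eigenvector v of λ).

  λ = 5: largest Jordan block has size 2, contributing (x − 5)^2

So m_A(x) = (x - 5)^2 = x^2 - 10*x + 25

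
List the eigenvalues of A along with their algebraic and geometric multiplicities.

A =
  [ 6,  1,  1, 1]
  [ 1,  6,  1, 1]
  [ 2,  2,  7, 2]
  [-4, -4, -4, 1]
λ = 5: alg = 4, geom = 3

Step 1 — factor the characteristic polynomial to read off the algebraic multiplicities:
  χ_A(x) = (x - 5)^4

Step 2 — compute geometric multiplicities via the rank-nullity identity g(λ) = n − rank(A − λI):
  rank(A − (5)·I) = 1, so dim ker(A − (5)·I) = n − 1 = 3

Summary:
  λ = 5: algebraic multiplicity = 4, geometric multiplicity = 3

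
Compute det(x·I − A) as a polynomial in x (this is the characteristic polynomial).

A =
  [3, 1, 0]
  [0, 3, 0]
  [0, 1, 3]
x^3 - 9*x^2 + 27*x - 27

Expanding det(x·I − A) (e.g. by cofactor expansion or by noting that A is similar to its Jordan form J, which has the same characteristic polynomial as A) gives
  χ_A(x) = x^3 - 9*x^2 + 27*x - 27
which factors as (x - 3)^3. The eigenvalues (with algebraic multiplicities) are λ = 3 with multiplicity 3.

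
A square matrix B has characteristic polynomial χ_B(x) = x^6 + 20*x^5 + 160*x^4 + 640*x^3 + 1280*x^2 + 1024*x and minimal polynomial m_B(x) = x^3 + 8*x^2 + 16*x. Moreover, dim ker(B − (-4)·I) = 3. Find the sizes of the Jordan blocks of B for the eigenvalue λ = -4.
Block sizes for λ = -4: [2, 2, 1]

Step 1 — from the characteristic polynomial, algebraic multiplicity of λ = -4 is 5. From dim ker(B − (-4)·I) = 3, there are exactly 3 Jordan blocks for λ = -4.
Step 2 — from the minimal polynomial, the factor (x + 4)^2 tells us the largest block for λ = -4 has size 2.
Step 3 — with total size 5, 3 blocks, and largest block 2, the block sizes (in nonincreasing order) are [2, 2, 1].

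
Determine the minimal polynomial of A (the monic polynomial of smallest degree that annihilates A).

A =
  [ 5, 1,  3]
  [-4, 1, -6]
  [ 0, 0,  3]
x^2 - 6*x + 9

The characteristic polynomial is χ_A(x) = (x - 3)^3, so the eigenvalues are known. The minimal polynomial is
  m_A(x) = Π_λ (x − λ)^{k_λ}
where k_λ is the size of the *largest* Jordan block for λ (equivalently, the smallest k with (A − λI)^k v = 0 for every generalised eigenvector v of λ).

  λ = 3: largest Jordan block has size 2, contributing (x − 3)^2

So m_A(x) = (x - 3)^2 = x^2 - 6*x + 9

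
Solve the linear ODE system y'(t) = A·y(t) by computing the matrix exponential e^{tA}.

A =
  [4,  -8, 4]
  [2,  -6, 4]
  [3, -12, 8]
e^{tA} =
  [2*t*exp(2*t) + exp(2*t), -8*t*exp(2*t), 4*t*exp(2*t)]
  [2*t*exp(2*t), -8*t*exp(2*t) + exp(2*t), 4*t*exp(2*t)]
  [3*t*exp(2*t), -12*t*exp(2*t), 6*t*exp(2*t) + exp(2*t)]

Strategy: write A = P · J · P⁻¹ where J is a Jordan canonical form, so e^{tA} = P · e^{tJ} · P⁻¹, and e^{tJ} can be computed block-by-block.

A has Jordan form
J =
  [2, 1, 0]
  [0, 2, 0]
  [0, 0, 2]
(up to reordering of blocks).

Per-block formulas:
  For a 2×2 Jordan block J_2(2): exp(t · J_2(2)) = e^(2t)·(I + t·N), where N is the 2×2 nilpotent shift.
  For a 1×1 block at λ = 2: exp(t · [2]) = [e^(2t)].

After assembling e^{tJ} and conjugating by P, we get:

e^{tA} =
  [2*t*exp(2*t) + exp(2*t), -8*t*exp(2*t), 4*t*exp(2*t)]
  [2*t*exp(2*t), -8*t*exp(2*t) + exp(2*t), 4*t*exp(2*t)]
  [3*t*exp(2*t), -12*t*exp(2*t), 6*t*exp(2*t) + exp(2*t)]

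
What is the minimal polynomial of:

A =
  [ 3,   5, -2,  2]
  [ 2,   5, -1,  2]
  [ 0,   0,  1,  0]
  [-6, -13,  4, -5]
x^3 - 3*x^2 + 3*x - 1

The characteristic polynomial is χ_A(x) = (x - 1)^4, so the eigenvalues are known. The minimal polynomial is
  m_A(x) = Π_λ (x − λ)^{k_λ}
where k_λ is the size of the *largest* Jordan block for λ (equivalently, the smallest k with (A − λI)^k v = 0 for every generalised eigenvector v of λ).

  λ = 1: largest Jordan block has size 3, contributing (x − 1)^3

So m_A(x) = (x - 1)^3 = x^3 - 3*x^2 + 3*x - 1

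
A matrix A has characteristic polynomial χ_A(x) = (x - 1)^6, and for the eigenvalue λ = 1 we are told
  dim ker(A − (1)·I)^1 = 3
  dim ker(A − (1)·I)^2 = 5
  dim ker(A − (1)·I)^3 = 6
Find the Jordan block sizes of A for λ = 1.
Block sizes for λ = 1: [3, 2, 1]

From the dimensions of kernels of powers, the number of Jordan blocks of size at least j is d_j − d_{j−1} where d_j = dim ker(N^j) (with d_0 = 0). Computing the differences gives [3, 2, 1].
The number of blocks of size exactly k is (#blocks of size ≥ k) − (#blocks of size ≥ k + 1), so the partition is: 1 block(s) of size 1, 1 block(s) of size 2, 1 block(s) of size 3.
In nonincreasing order the block sizes are [3, 2, 1].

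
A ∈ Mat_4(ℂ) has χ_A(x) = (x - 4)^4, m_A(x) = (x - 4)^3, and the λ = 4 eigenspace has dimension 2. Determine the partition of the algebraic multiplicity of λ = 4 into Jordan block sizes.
Block sizes for λ = 4: [3, 1]

Step 1 — from the characteristic polynomial, algebraic multiplicity of λ = 4 is 4. From dim ker(A − (4)·I) = 2, there are exactly 2 Jordan blocks for λ = 4.
Step 2 — from the minimal polynomial, the factor (x − 4)^3 tells us the largest block for λ = 4 has size 3.
Step 3 — with total size 4, 2 blocks, and largest block 3, the block sizes (in nonincreasing order) are [3, 1].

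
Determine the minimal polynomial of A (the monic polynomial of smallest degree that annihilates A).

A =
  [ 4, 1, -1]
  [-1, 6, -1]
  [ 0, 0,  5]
x^2 - 10*x + 25

The characteristic polynomial is χ_A(x) = (x - 5)^3, so the eigenvalues are known. The minimal polynomial is
  m_A(x) = Π_λ (x − λ)^{k_λ}
where k_λ is the size of the *largest* Jordan block for λ (equivalently, the smallest k with (A − λI)^k v = 0 for every generalised eigenvector v of λ).

  λ = 5: largest Jordan block has size 2, contributing (x − 5)^2

So m_A(x) = (x - 5)^2 = x^2 - 10*x + 25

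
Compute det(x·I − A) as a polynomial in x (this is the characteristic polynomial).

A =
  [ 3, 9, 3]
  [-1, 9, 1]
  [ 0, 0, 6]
x^3 - 18*x^2 + 108*x - 216

Expanding det(x·I − A) (e.g. by cofactor expansion or by noting that A is similar to its Jordan form J, which has the same characteristic polynomial as A) gives
  χ_A(x) = x^3 - 18*x^2 + 108*x - 216
which factors as (x - 6)^3. The eigenvalues (with algebraic multiplicities) are λ = 6 with multiplicity 3.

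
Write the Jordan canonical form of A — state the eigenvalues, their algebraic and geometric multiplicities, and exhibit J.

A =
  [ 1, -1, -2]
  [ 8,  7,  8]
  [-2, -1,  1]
J_2(3) ⊕ J_1(3)

The characteristic polynomial is
  det(x·I − A) = x^3 - 9*x^2 + 27*x - 27 = (x - 3)^3

Eigenvalues and multiplicities (the geometric multiplicity of λ is n − rank(A − λI), which equals the number of Jordan blocks for λ):
  λ = 3: algebraic multiplicity = 3, geometric multiplicity = 2

Determining the block sizes for each eigenvalue:
  λ = 3: 2 blocks summing to 3 forces exactly one block of size 2 and the rest size 1 → block sizes [2, 1]

Assembling the blocks gives a Jordan form
J =
  [3, 1, 0]
  [0, 3, 0]
  [0, 0, 3]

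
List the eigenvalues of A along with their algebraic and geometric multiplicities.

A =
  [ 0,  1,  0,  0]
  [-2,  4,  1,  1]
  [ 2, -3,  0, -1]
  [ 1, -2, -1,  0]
λ = 1: alg = 4, geom = 2

Step 1 — factor the characteristic polynomial to read off the algebraic multiplicities:
  χ_A(x) = (x - 1)^4

Step 2 — compute geometric multiplicities via the rank-nullity identity g(λ) = n − rank(A − λI):
  rank(A − (1)·I) = 2, so dim ker(A − (1)·I) = n − 2 = 2

Summary:
  λ = 1: algebraic multiplicity = 4, geometric multiplicity = 2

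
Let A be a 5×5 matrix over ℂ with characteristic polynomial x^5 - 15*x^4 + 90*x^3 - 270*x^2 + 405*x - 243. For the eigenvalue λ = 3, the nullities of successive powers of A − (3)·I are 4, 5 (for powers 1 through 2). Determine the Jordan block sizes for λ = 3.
Block sizes for λ = 3: [2, 1, 1, 1]

From the dimensions of kernels of powers, the number of Jordan blocks of size at least j is d_j − d_{j−1} where d_j = dim ker(N^j) (with d_0 = 0). Computing the differences gives [4, 1].
The number of blocks of size exactly k is (#blocks of size ≥ k) − (#blocks of size ≥ k + 1), so the partition is: 3 block(s) of size 1, 1 block(s) of size 2.
In nonincreasing order the block sizes are [2, 1, 1, 1].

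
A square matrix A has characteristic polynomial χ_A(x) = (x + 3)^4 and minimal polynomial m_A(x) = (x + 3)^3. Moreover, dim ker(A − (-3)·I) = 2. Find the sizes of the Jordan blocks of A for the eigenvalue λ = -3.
Block sizes for λ = -3: [3, 1]

Step 1 — from the characteristic polynomial, algebraic multiplicity of λ = -3 is 4. From dim ker(A − (-3)·I) = 2, there are exactly 2 Jordan blocks for λ = -3.
Step 2 — from the minimal polynomial, the factor (x + 3)^3 tells us the largest block for λ = -3 has size 3.
Step 3 — with total size 4, 2 blocks, and largest block 3, the block sizes (in nonincreasing order) are [3, 1].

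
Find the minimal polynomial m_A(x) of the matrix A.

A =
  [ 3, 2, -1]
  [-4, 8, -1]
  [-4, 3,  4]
x^3 - 15*x^2 + 75*x - 125

The characteristic polynomial is χ_A(x) = (x - 5)^3, so the eigenvalues are known. The minimal polynomial is
  m_A(x) = Π_λ (x − λ)^{k_λ}
where k_λ is the size of the *largest* Jordan block for λ (equivalently, the smallest k with (A − λI)^k v = 0 for every generalised eigenvector v of λ).

  λ = 5: largest Jordan block has size 3, contributing (x − 5)^3

So m_A(x) = (x - 5)^3 = x^3 - 15*x^2 + 75*x - 125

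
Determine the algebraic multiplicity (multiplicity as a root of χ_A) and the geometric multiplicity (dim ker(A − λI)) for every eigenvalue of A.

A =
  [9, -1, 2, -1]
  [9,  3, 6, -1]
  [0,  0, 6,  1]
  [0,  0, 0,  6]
λ = 6: alg = 4, geom = 2

Step 1 — factor the characteristic polynomial to read off the algebraic multiplicities:
  χ_A(x) = (x - 6)^4

Step 2 — compute geometric multiplicities via the rank-nullity identity g(λ) = n − rank(A − λI):
  rank(A − (6)·I) = 2, so dim ker(A − (6)·I) = n − 2 = 2

Summary:
  λ = 6: algebraic multiplicity = 4, geometric multiplicity = 2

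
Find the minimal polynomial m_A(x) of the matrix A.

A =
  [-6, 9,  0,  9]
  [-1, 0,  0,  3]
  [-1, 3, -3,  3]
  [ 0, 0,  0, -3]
x^2 + 6*x + 9

The characteristic polynomial is χ_A(x) = (x + 3)^4, so the eigenvalues are known. The minimal polynomial is
  m_A(x) = Π_λ (x − λ)^{k_λ}
where k_λ is the size of the *largest* Jordan block for λ (equivalently, the smallest k with (A − λI)^k v = 0 for every generalised eigenvector v of λ).

  λ = -3: largest Jordan block has size 2, contributing (x + 3)^2

So m_A(x) = (x + 3)^2 = x^2 + 6*x + 9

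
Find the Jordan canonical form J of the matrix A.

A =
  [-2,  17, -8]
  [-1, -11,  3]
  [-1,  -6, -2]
J_3(-5)

The characteristic polynomial is
  det(x·I − A) = x^3 + 15*x^2 + 75*x + 125 = (x + 5)^3

Eigenvalues and multiplicities (the geometric multiplicity of λ is n − rank(A − λI), which equals the number of Jordan blocks for λ):
  λ = -5: algebraic multiplicity = 3, geometric multiplicity = 1

Determining the block sizes for each eigenvalue:
  λ = -5: one block (gm = 1), so the single block has size am = 3 → block sizes [3]

Assembling the blocks gives a Jordan form
J =
  [-5,  1,  0]
  [ 0, -5,  1]
  [ 0,  0, -5]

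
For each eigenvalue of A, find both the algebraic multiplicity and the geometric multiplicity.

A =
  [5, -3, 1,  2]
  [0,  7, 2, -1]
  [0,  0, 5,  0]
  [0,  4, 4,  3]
λ = 5: alg = 4, geom = 2

Step 1 — factor the characteristic polynomial to read off the algebraic multiplicities:
  χ_A(x) = (x - 5)^4

Step 2 — compute geometric multiplicities via the rank-nullity identity g(λ) = n − rank(A − λI):
  rank(A − (5)·I) = 2, so dim ker(A − (5)·I) = n − 2 = 2

Summary:
  λ = 5: algebraic multiplicity = 4, geometric multiplicity = 2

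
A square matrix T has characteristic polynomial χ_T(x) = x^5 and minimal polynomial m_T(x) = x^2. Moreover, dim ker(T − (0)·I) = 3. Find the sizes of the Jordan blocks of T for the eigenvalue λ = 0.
Block sizes for λ = 0: [2, 2, 1]

Step 1 — from the characteristic polynomial, algebraic multiplicity of λ = 0 is 5. From dim ker(T − (0)·I) = 3, there are exactly 3 Jordan blocks for λ = 0.
Step 2 — from the minimal polynomial, the factor (x − 0)^2 tells us the largest block for λ = 0 has size 2.
Step 3 — with total size 5, 3 blocks, and largest block 2, the block sizes (in nonincreasing order) are [2, 2, 1].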